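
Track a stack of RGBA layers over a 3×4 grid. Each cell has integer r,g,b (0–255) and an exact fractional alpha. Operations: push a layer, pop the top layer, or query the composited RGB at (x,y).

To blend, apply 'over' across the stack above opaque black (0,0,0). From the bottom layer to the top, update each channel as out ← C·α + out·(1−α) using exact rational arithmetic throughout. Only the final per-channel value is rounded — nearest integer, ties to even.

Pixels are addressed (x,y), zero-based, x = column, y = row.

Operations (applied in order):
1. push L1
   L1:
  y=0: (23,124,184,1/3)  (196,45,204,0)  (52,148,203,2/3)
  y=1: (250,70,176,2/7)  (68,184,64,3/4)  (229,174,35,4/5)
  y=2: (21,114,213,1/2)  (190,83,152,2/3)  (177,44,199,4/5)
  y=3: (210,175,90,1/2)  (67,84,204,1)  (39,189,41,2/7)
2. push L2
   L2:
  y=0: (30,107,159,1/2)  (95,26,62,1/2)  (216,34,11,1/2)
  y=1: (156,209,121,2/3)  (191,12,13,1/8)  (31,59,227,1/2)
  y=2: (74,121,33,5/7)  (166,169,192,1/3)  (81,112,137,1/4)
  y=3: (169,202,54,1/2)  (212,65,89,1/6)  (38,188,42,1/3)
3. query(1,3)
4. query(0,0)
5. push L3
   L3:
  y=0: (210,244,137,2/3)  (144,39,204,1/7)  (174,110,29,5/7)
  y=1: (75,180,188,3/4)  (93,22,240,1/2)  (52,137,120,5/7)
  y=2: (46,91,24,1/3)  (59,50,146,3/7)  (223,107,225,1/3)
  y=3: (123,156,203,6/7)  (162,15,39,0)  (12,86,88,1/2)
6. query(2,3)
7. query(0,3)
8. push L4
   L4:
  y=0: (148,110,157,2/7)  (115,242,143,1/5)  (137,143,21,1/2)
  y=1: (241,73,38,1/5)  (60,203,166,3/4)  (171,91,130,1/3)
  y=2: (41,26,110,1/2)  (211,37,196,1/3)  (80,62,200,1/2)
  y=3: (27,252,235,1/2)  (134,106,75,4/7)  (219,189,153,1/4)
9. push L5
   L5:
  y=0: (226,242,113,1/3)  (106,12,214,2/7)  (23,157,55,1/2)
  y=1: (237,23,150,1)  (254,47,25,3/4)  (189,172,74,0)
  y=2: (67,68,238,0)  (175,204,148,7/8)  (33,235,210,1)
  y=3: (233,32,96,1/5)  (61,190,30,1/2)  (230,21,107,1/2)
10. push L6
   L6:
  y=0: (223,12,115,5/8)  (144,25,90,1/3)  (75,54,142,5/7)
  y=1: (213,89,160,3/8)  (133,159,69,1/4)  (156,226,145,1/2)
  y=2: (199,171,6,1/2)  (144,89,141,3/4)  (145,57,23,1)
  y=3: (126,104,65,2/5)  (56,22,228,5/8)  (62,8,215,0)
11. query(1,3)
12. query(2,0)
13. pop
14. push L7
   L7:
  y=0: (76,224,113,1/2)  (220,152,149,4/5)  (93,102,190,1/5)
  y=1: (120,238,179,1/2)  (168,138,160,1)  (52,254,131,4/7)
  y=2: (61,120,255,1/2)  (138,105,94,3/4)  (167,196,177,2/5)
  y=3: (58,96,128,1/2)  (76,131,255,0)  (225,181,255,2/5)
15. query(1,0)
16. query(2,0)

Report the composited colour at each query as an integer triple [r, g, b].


at x=1,y=3 over L1,L2:
after L1 α=1: [67, 84, 204]
after L2 α=1/6: [547/6, 485/6, 1109/6]
rounded: [91, 81, 185]

query (0,0) [L1,L2] — begin 0,0,0
after L1 α=1/3: [23/3, 124/3, 184/3]
after L2 α=1/2: [113/6, 445/6, 661/6]
= [19, 74, 110]

query (2,3) [L1,L2,L3] — begin 0,0,0
L1 α=2/7: [78/7, 54, 82/7]
L2 α=1/3: [422/21, 296/3, 458/21]
L3 α=1/2: [337/21, 277/3, 1153/21]
= [16, 92, 55]

(0,3) stack=L1,L2,L3; from [0,0,0]:
+L1 (α=1/2) → [105, 175/2, 45]
+L2 (α=1/2) → [137, 579/4, 99/2]
+L3 (α=6/7) → [125, 4323/28, 2535/14]
→ [125, 154, 181]

(1,3) stack=L1,L2,L3,L4,L5,L6; from [0,0,0]:
after L1 α=1: [67, 84, 204]
after L2 α=1/6: [547/6, 485/6, 1109/6]
after L3 α=0: [547/6, 485/6, 1109/6]
after L4 α=4/7: [1619/14, 1333/14, 1709/14]
after L5 α=1/2: [2473/28, 3993/28, 2129/28]
after L6 α=5/8: [15259/224, 15059/224, 38307/224]
rounded: [68, 67, 171]

query (2,0) [L1,L2,L3,L4,L5,L6] — begin 0,0,0
+L1 (α=2/3) → [104/3, 296/3, 406/3]
+L2 (α=1/2) → [376/3, 199/3, 439/6]
+L3 (α=5/7) → [3362/21, 2048/21, 874/21]
+L4 (α=1/2) → [6239/42, 5051/42, 1315/42]
+L5 (α=1/2) → [7205/84, 11645/84, 3625/84]
+L6 (α=5/7) → [22955/294, 22985/294, 33445/294]
rounded: [78, 78, 114]

query (1,0) [L1,L2,L3,L4,L5,L7] — begin 0,0,0
L1 α=0: [0, 0, 0]
L2 α=1/2: [95/2, 13, 31]
L3 α=1/7: [429/7, 117/7, 390/7]
L4 α=1/5: [2521/35, 2162/35, 2561/35]
L5 α=2/7: [4005/49, 2330/49, 5557/49]
L7 α=4/5: [9425/49, 32122/245, 34761/245]
→ [192, 131, 142]

(2,0) stack=L1,L2,L3,L4,L5,L7; from [0,0,0]:
L1 α=2/3: [104/3, 296/3, 406/3]
L2 α=1/2: [376/3, 199/3, 439/6]
L3 α=5/7: [3362/21, 2048/21, 874/21]
L4 α=1/2: [6239/42, 5051/42, 1315/42]
L5 α=1/2: [7205/84, 11645/84, 3625/84]
L7 α=1/5: [9158/105, 13787/105, 1523/21]
rounded: [87, 131, 73]


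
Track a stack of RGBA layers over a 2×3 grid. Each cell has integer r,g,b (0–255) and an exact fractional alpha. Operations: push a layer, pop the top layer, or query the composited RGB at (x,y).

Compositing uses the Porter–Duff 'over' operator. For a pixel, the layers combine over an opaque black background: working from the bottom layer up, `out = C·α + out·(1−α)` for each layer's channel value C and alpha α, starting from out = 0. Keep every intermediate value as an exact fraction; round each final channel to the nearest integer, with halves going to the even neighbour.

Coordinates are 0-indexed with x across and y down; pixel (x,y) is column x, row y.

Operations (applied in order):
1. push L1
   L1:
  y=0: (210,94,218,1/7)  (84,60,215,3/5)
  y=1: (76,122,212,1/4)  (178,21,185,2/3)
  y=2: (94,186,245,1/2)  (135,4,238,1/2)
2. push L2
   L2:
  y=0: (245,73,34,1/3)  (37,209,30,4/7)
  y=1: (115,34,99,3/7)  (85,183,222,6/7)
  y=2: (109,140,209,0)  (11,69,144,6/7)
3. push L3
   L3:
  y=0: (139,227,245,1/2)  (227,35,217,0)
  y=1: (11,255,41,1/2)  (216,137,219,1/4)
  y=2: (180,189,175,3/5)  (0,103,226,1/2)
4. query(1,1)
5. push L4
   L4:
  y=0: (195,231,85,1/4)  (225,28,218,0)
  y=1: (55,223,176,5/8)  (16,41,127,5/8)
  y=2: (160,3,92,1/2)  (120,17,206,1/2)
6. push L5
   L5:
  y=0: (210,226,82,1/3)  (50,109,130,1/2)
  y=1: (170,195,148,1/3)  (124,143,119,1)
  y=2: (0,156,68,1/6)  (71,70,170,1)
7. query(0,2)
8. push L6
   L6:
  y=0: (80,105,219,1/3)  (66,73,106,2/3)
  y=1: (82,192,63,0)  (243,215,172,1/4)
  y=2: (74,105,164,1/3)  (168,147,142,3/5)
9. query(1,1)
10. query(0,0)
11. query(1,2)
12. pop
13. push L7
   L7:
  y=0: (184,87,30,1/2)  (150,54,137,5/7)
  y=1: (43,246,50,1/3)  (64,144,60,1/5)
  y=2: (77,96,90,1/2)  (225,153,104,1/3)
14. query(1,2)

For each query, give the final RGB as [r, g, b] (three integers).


query (1,1) [L1,L2,L3] — begin 0,0,0
after L1 α=2/3: [356/3, 14, 370/3]
after L2 α=6/7: [1886/21, 1112/7, 4366/21]
after L3 α=1/4: [1699/14, 4295/28, 5899/28]
→ [121, 153, 211]

query (0,2) [L1,L2,L3,L4,L5] — begin 0,0,0
+L1 (α=1/2) → [47, 93, 245/2]
+L2 (α=0) → [47, 93, 245/2]
+L3 (α=3/5) → [634/5, 753/5, 154]
+L4 (α=1/2) → [717/5, 384/5, 123]
+L5 (α=1/6) → [239/2, 90, 683/6]
= [120, 90, 114]

query (1,1) [L1,L2,L3,L4,L5,L6] — begin 0,0,0
after L1 α=2/3: [356/3, 14, 370/3]
after L2 α=6/7: [1886/21, 1112/7, 4366/21]
after L3 α=1/4: [1699/14, 4295/28, 5899/28]
after L4 α=5/8: [6217/112, 18625/224, 35477/224]
after L5 α=1: [124, 143, 119]
after L6 α=1/4: [615/4, 161, 529/4]
= [154, 161, 132]

query (0,0) [L1,L2,L3,L4,L5,L6] — begin 0,0,0
+L1 (α=1/7) → [30, 94/7, 218/7]
+L2 (α=1/3) → [305/3, 233/7, 674/21]
+L3 (α=1/2) → [361/3, 911/7, 5819/42]
+L4 (α=1/4) → [139, 2175/14, 7009/56]
+L5 (α=1/3) → [488/3, 3757/21, 9305/84]
+L6 (α=1/3) → [1216/9, 9719/63, 18503/126]
= [135, 154, 147]

(1,2) stack=L1,L2,L3,L4,L5,L6; from [0,0,0]:
L1 α=1/2: [135/2, 2, 119]
L2 α=6/7: [267/14, 416/7, 983/7]
L3 α=1/2: [267/28, 1137/14, 2565/14]
L4 α=1/2: [3627/56, 1375/28, 5449/28]
L5 α=1: [71, 70, 170]
L6 α=3/5: [646/5, 581/5, 766/5]
rounded: [129, 116, 153]

at x=1,y=2 over L1,L2,L3,L4,L5,L7:
+L1 (α=1/2) → [135/2, 2, 119]
+L2 (α=6/7) → [267/14, 416/7, 983/7]
+L3 (α=1/2) → [267/28, 1137/14, 2565/14]
+L4 (α=1/2) → [3627/56, 1375/28, 5449/28]
+L5 (α=1) → [71, 70, 170]
+L7 (α=1/3) → [367/3, 293/3, 148]
= [122, 98, 148]


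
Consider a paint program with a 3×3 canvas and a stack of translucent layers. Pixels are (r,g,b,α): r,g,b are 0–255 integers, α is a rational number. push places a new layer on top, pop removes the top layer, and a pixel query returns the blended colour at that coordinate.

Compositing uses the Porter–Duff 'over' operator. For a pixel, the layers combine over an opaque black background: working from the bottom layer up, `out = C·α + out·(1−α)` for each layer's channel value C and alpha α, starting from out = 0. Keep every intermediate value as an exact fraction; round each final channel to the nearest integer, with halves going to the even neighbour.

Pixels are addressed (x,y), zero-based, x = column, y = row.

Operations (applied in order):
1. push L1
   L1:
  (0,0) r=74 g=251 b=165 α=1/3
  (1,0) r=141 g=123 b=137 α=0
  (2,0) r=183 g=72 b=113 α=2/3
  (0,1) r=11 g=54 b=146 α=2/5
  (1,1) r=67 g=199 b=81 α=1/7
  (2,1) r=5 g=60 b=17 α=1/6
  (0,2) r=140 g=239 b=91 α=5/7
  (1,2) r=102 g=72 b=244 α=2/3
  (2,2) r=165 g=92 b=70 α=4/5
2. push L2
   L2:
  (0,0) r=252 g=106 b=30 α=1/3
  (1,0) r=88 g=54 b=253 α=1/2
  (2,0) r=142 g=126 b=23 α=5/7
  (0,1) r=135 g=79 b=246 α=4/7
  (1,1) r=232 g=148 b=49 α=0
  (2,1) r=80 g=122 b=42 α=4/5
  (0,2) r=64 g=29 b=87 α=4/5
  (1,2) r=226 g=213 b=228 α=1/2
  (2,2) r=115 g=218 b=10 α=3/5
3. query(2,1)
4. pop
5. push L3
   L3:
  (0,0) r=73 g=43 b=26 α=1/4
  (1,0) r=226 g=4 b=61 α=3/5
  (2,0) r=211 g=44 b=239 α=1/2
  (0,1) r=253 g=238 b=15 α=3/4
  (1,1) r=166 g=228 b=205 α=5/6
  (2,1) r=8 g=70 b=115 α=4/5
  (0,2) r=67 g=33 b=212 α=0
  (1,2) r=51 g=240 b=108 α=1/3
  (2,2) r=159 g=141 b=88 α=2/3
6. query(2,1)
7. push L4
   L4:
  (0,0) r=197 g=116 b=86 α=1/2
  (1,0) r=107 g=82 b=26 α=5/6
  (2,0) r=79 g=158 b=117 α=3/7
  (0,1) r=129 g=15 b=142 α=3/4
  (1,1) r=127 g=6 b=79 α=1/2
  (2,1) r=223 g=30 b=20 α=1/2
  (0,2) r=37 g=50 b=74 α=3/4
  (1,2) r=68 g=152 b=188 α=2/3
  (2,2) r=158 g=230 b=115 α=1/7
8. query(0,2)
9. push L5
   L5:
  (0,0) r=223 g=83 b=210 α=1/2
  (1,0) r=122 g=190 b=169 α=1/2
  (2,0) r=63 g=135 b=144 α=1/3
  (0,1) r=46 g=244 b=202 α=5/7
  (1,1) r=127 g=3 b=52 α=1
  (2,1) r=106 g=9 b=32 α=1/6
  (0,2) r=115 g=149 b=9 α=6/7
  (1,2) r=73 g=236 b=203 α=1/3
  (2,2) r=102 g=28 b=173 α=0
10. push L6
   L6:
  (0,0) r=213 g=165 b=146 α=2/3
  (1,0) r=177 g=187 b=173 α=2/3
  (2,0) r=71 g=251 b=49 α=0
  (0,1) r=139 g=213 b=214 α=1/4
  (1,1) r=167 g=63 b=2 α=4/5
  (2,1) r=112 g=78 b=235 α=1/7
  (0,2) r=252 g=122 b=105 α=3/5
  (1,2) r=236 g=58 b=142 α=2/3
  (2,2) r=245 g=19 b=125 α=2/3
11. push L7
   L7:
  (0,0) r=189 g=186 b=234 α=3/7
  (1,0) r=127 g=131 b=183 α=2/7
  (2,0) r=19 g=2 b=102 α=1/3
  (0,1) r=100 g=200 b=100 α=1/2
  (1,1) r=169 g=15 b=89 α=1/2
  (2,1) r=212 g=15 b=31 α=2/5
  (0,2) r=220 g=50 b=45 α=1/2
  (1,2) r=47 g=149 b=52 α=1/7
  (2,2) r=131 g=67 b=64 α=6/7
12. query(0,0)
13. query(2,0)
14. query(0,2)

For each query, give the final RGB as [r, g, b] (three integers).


at x=2,y=1 over L1,L2:
L1 α=1/6: [5/6, 10, 17/6]
L2 α=4/5: [385/6, 498/5, 205/6]
= [64, 100, 34]

query (2,1) [L1,L3] — begin 0,0,0
after L1 α=1/6: [5/6, 10, 17/6]
after L3 α=4/5: [197/30, 58, 2777/30]
= [7, 58, 93]

at x=0,y=2 over L1,L3,L4:
+L1 (α=5/7) → [100, 1195/7, 65]
+L3 (α=0) → [100, 1195/7, 65]
+L4 (α=3/4) → [211/4, 2245/28, 287/4]
→ [53, 80, 72]

(0,0) stack=L1,L3,L4,L5,L6,L7; from [0,0,0]:
after L1 α=1/3: [74/3, 251/3, 55]
after L3 α=1/4: [147/4, 147/2, 191/4]
after L4 α=1/2: [935/8, 379/4, 535/8]
after L5 α=1/2: [2719/16, 711/8, 2215/16]
after L6 α=2/3: [9535/48, 1117/8, 6887/48]
after L7 α=3/7: [16339/84, 319/2, 15311/84]
= [195, 160, 182]

(2,0) stack=L1,L3,L4,L5,L6,L7; from [0,0,0]:
+L1 (α=2/3) → [122, 48, 226/3]
+L3 (α=1/2) → [333/2, 46, 943/6]
+L4 (α=3/7) → [129, 94, 2939/21]
+L5 (α=1/3) → [107, 323/3, 8902/63]
+L6 (α=0) → [107, 323/3, 8902/63]
+L7 (α=1/3) → [233/3, 652/9, 24230/189]
→ [78, 72, 128]

at x=0,y=2 over L1,L3,L4,L5,L6,L7:
+L1 (α=5/7) → [100, 1195/7, 65]
+L3 (α=0) → [100, 1195/7, 65]
+L4 (α=3/4) → [211/4, 2245/28, 287/4]
+L5 (α=6/7) → [2971/28, 27277/196, 503/28]
+L6 (α=3/5) → [2711/14, 12629/98, 4913/70]
+L7 (α=1/2) → [5791/28, 17529/196, 8063/140]
= [207, 89, 58]


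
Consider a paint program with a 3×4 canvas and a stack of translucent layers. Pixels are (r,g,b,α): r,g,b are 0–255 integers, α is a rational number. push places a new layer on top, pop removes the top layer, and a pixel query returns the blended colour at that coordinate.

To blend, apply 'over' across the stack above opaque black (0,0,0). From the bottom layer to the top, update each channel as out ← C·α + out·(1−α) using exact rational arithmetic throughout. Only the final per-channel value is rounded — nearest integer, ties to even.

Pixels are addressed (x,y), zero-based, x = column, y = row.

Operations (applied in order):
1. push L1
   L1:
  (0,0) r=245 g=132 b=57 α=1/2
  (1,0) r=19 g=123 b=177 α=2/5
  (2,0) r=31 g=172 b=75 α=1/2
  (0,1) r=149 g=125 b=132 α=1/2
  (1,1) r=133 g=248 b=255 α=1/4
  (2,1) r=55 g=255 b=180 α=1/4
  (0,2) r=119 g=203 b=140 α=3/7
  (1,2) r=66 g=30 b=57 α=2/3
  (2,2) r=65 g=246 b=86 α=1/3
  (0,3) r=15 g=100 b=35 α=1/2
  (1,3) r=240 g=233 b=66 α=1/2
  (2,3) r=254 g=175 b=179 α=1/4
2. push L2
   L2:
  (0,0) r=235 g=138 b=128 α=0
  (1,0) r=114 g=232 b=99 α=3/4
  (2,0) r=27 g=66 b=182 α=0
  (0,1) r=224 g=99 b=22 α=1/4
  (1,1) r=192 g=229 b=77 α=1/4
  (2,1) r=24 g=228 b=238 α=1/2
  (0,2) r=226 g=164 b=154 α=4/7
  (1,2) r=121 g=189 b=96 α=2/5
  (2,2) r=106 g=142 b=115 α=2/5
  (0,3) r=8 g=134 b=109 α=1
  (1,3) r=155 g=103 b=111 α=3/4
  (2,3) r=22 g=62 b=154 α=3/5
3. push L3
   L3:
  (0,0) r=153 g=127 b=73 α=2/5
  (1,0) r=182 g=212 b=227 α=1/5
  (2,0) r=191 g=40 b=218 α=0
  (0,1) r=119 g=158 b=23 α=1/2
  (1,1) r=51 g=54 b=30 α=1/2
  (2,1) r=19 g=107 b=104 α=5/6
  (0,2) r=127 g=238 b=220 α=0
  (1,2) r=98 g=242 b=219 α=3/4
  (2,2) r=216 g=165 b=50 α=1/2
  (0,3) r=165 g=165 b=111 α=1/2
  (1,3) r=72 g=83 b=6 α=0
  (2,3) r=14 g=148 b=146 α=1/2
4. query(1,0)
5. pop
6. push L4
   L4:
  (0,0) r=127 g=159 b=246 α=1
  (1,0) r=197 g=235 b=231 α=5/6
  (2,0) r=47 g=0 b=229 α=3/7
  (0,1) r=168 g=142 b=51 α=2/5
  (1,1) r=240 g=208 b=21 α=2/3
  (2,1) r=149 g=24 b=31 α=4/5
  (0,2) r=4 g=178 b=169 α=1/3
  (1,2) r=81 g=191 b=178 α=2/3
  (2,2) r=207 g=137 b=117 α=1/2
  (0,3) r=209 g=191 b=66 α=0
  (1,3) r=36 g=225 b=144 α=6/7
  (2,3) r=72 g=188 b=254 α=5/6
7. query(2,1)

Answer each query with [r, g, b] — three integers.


query (1,0) [L1,L2,L3] — begin 0,0,0
after L1 α=2/5: [38/5, 246/5, 354/5]
after L2 α=3/4: [437/5, 1863/10, 1839/20]
after L3 α=1/5: [2658/25, 4786/25, 2974/25]
→ [106, 191, 119]

at x=2,y=1 over L1,L2,L4:
after L1 α=1/4: [55/4, 255/4, 45]
after L2 α=1/2: [151/8, 1167/8, 283/2]
after L4 α=4/5: [4919/40, 387/8, 531/10]
= [123, 48, 53]


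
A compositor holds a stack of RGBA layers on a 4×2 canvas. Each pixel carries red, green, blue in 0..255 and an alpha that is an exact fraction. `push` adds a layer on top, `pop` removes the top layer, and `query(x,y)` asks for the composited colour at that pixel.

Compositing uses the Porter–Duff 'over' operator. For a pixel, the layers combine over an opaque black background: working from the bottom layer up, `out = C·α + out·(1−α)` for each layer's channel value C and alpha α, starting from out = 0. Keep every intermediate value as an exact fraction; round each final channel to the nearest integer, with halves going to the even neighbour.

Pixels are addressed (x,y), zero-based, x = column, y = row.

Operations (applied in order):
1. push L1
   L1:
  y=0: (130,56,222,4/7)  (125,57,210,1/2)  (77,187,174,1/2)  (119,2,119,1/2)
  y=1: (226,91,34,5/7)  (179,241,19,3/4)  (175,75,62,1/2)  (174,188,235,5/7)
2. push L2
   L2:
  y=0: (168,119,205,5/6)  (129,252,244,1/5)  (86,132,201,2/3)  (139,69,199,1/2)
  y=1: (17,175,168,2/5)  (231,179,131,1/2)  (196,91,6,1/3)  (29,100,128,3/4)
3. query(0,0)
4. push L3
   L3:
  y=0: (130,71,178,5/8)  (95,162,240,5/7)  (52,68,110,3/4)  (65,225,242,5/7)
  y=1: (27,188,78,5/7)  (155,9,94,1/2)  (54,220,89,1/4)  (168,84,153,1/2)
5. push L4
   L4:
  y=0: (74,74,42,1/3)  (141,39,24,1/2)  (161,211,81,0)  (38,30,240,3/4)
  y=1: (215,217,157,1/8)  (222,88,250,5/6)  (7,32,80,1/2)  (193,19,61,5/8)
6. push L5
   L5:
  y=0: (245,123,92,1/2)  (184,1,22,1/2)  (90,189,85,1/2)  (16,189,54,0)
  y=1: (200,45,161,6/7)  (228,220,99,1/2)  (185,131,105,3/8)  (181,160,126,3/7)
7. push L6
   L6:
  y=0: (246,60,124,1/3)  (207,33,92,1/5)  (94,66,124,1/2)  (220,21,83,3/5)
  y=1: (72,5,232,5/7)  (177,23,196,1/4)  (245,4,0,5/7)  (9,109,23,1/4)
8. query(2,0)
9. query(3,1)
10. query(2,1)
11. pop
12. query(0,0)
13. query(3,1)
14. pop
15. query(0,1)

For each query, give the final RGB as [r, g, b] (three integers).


(0,0) stack=L1,L2; from [0,0,0]:
+L1 (α=4/7) → [520/7, 32, 888/7]
+L2 (α=5/6) → [3200/21, 209/2, 8063/42]
→ [152, 104, 192]

(2,0) stack=L1,L2,L3,L4,L5,L6; from [0,0,0]:
+L1 (α=1/2) → [77/2, 187/2, 87]
+L2 (α=2/3) → [421/6, 715/6, 163]
+L3 (α=3/4) → [1357/24, 1939/24, 493/4]
+L4 (α=0) → [1357/24, 1939/24, 493/4]
+L5 (α=1/2) → [3517/48, 6475/48, 833/8]
+L6 (α=1/2) → [8029/96, 9643/96, 1825/16]
rounded: [84, 100, 114]

query (3,1) [L1,L2,L3,L4,L5,L6] — begin 0,0,0
after L1 α=5/7: [870/7, 940/7, 1175/7]
after L2 α=3/4: [1479/28, 760/7, 3863/28]
after L3 α=1/2: [6183/56, 674/7, 8147/56]
after L4 α=5/8: [72589/448, 2687/56, 41521/448]
after L5 α=3/7: [133405/784, 9407/98, 83857/784]
after L6 α=1/4: [407271/3136, 38903/392, 269603/3136]
rounded: [130, 99, 86]

at x=2,y=1 over L1,L2,L3,L4,L5,L6:
L1 α=1/2: [175/2, 75/2, 31]
L2 α=1/3: [371/3, 166/3, 68/3]
L3 α=1/4: [425/4, 193/2, 157/4]
L4 α=1/2: [453/8, 257/4, 477/8]
L5 α=3/8: [6705/64, 2857/32, 4905/64]
L6 α=5/7: [45905/224, 3177/112, 4905/224]
→ [205, 28, 22]

query (0,0) [L1,L2,L3,L4,L5] — begin 0,0,0
L1 α=4/7: [520/7, 32, 888/7]
L2 α=5/6: [3200/21, 209/2, 8063/42]
L3 α=5/8: [3875/28, 1337/16, 20523/112]
L4 α=1/3: [1637/14, 643/8, 7625/56]
L5 α=1/2: [5067/28, 1627/16, 12777/112]
→ [181, 102, 114]

query (3,1) [L1,L2,L3,L4,L5] — begin 0,0,0
L1 α=5/7: [870/7, 940/7, 1175/7]
L2 α=3/4: [1479/28, 760/7, 3863/28]
L3 α=1/2: [6183/56, 674/7, 8147/56]
L4 α=5/8: [72589/448, 2687/56, 41521/448]
L5 α=3/7: [133405/784, 9407/98, 83857/784]
= [170, 96, 107]

query (0,1) [L1,L2,L3,L4] — begin 0,0,0
L1 α=5/7: [1130/7, 65, 170/7]
L2 α=2/5: [3628/35, 109, 2862/35]
L3 α=5/7: [11981/245, 1158/7, 19374/245]
L4 α=1/8: [9753/140, 1375/8, 24869/280]
→ [70, 172, 89]


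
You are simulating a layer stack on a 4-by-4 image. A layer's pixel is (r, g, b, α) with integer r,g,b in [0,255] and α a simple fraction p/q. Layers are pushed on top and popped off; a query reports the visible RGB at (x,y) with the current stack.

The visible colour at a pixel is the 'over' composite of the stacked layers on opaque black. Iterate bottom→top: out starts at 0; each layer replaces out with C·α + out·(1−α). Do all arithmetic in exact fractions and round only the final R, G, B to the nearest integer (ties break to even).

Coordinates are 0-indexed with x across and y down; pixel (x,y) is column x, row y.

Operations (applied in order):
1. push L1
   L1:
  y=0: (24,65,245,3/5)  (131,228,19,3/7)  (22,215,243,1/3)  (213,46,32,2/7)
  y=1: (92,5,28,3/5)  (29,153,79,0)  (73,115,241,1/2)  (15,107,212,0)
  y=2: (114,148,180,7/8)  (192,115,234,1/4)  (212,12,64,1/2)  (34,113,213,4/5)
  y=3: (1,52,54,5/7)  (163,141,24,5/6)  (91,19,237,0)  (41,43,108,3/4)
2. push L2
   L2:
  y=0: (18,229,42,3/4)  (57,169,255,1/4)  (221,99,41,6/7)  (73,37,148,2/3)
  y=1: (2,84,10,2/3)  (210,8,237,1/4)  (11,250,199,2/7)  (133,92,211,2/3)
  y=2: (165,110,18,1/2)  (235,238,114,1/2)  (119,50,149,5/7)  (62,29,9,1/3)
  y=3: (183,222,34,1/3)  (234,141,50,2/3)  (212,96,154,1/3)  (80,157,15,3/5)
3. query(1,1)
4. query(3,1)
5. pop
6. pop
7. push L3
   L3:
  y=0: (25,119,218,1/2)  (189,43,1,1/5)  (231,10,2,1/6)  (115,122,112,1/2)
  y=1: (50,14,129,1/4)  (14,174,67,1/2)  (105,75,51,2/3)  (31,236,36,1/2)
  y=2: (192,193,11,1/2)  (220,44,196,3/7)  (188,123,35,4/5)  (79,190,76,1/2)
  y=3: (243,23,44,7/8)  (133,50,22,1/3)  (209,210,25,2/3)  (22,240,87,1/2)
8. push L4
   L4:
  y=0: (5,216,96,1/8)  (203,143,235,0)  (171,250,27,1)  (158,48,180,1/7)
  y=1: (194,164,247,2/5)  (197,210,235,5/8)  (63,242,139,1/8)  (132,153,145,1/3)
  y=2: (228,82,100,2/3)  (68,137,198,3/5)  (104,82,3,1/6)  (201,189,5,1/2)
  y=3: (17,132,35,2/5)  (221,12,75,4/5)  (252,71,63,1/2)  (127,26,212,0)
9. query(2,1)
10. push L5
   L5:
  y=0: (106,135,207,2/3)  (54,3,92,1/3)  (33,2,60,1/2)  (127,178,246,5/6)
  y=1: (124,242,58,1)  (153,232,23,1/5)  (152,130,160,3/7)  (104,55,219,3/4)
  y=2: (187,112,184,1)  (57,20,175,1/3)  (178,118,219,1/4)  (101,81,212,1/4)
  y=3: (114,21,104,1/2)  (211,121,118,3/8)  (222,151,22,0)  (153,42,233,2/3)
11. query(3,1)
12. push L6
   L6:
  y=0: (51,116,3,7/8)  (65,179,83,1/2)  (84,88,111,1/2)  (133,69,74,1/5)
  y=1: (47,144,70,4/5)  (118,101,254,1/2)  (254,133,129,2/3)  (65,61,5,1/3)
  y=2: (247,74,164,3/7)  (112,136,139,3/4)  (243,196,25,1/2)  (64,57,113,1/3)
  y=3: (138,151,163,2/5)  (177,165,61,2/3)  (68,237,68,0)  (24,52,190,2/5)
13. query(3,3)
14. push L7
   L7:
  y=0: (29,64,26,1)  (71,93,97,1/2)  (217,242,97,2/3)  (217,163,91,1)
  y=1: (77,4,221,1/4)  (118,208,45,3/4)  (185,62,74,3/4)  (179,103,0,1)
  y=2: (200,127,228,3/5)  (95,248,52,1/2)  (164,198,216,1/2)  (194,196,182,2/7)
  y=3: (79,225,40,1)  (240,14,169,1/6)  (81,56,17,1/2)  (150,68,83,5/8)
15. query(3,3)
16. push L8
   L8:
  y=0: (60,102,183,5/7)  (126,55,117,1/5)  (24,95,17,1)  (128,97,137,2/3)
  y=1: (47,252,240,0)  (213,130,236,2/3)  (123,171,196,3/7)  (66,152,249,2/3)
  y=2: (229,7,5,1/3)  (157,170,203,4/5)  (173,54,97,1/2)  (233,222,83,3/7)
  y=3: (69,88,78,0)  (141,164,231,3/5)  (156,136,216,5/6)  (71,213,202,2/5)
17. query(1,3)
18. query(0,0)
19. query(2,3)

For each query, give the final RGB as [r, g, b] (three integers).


at x=1,y=1 over L1,L2:
+L1 (α=0) → [0, 0, 0]
+L2 (α=1/4) → [105/2, 2, 237/4]
→ [52, 2, 59]

query (3,1) [L1,L2] — begin 0,0,0
+L1 (α=0) → [0, 0, 0]
+L2 (α=2/3) → [266/3, 184/3, 422/3]
rounded: [89, 61, 141]

at x=2,y=1 over L3,L4:
+L3 (α=2/3) → [70, 50, 34]
+L4 (α=1/8) → [553/8, 74, 377/8]
→ [69, 74, 47]

(3,1) stack=L3,L4,L5; from [0,0,0]:
after L3 α=1/2: [31/2, 118, 18]
after L4 α=1/3: [163/3, 389/3, 181/3]
after L5 α=3/4: [1099/12, 221/3, 538/3]
rounded: [92, 74, 179]

(3,3) stack=L3,L4,L5,L6; from [0,0,0]:
after L3 α=1/2: [11, 120, 87/2]
after L4 α=0: [11, 120, 87/2]
after L5 α=2/3: [317/3, 68, 1019/6]
after L6 α=2/5: [73, 308/5, 1779/10]
= [73, 62, 178]

query (3,3) [L3,L4,L5,L6,L7] — begin 0,0,0
L3 α=1/2: [11, 120, 87/2]
L4 α=0: [11, 120, 87/2]
L5 α=2/3: [317/3, 68, 1019/6]
L6 α=2/5: [73, 308/5, 1779/10]
L7 α=5/8: [969/8, 328/5, 9487/80]
= [121, 66, 119]

at x=1,y=3 over L3,L4,L5,L6,L7,L8:
L3 α=1/3: [133/3, 50/3, 22/3]
L4 α=4/5: [557/3, 194/15, 922/15]
L5 α=3/8: [1171/6, 1283/24, 248/3]
L6 α=2/3: [3295/18, 9203/72, 614/9]
L7 α=1/6: [20795/108, 47023/432, 4591/54]
L8 α=3/5: [43637/270, 30659/216, 23302/135]
= [162, 142, 173]

query (0,0) [L3,L4,L5,L6,L7,L8] — begin 0,0,0
L3 α=1/2: [25/2, 119/2, 109]
L4 α=1/8: [185/16, 1265/16, 859/8]
L5 α=2/3: [3577/48, 5585/48, 4171/24]
L6 α=7/8: [20713/384, 44561/384, 4675/192]
L7 α=1: [29, 64, 26]
L8 α=5/7: [358/7, 638/7, 967/7]
→ [51, 91, 138]

at x=2,y=3 over L3,L4,L5,L6,L7,L8:
after L3 α=2/3: [418/3, 140, 50/3]
after L4 α=1/2: [587/3, 211/2, 239/6]
after L5 α=0: [587/3, 211/2, 239/6]
after L6 α=0: [587/3, 211/2, 239/6]
after L7 α=1/2: [415/3, 323/4, 341/12]
after L8 α=5/6: [2755/18, 3043/24, 13301/72]
rounded: [153, 127, 185]


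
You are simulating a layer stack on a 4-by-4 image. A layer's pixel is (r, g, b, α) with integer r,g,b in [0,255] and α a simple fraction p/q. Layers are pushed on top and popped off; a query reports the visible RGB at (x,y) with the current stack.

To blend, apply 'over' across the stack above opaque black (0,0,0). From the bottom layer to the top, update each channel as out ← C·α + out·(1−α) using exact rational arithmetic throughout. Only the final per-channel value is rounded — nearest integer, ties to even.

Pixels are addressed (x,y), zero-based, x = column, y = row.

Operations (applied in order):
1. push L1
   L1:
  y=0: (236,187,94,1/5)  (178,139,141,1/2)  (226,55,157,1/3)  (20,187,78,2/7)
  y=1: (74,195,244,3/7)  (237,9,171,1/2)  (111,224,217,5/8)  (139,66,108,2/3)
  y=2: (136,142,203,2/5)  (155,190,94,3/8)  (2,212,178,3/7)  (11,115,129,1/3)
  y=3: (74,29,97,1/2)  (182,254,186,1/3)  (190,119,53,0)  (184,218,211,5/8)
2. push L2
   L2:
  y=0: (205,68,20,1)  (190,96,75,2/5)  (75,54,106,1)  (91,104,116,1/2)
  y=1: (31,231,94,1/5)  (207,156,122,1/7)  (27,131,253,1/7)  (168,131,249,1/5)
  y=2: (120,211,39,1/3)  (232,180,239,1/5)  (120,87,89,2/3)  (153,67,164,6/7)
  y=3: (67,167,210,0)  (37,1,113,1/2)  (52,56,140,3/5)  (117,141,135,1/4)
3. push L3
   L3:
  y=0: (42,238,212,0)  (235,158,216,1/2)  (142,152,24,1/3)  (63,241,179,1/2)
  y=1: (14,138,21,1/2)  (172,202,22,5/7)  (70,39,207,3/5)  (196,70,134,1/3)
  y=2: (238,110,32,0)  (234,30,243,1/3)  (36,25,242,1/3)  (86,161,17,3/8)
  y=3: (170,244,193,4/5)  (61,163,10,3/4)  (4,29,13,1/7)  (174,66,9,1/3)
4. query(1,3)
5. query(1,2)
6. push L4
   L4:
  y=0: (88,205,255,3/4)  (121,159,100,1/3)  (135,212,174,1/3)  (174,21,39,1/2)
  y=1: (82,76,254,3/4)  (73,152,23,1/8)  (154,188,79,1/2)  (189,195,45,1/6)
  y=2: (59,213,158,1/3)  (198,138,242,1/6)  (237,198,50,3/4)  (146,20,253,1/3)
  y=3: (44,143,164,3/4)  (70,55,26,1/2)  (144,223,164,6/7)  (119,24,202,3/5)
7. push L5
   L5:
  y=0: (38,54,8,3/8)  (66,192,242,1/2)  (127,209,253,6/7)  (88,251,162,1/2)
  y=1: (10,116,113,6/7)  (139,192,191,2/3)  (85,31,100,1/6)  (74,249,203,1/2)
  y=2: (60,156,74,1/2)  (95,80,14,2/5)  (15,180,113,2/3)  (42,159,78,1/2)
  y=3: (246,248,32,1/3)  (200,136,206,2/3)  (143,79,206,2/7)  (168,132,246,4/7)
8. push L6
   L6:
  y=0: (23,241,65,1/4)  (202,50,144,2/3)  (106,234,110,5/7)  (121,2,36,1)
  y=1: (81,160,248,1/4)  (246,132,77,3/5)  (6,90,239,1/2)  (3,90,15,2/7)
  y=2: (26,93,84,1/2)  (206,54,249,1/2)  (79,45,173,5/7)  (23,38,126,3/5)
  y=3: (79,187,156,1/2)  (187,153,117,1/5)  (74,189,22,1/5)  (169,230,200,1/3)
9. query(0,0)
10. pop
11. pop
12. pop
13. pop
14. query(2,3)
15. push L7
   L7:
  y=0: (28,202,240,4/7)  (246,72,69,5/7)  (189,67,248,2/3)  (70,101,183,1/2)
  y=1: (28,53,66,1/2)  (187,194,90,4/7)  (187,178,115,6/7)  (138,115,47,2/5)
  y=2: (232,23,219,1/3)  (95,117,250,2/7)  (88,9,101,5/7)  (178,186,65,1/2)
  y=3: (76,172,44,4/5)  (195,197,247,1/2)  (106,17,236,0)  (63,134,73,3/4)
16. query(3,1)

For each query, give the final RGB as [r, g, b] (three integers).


(1,3) stack=L1,L2,L3; from [0,0,0]:
+L1 (α=1/3) → [182/3, 254/3, 62]
+L2 (α=1/2) → [293/6, 257/6, 175/2]
+L3 (α=3/4) → [1391/24, 3191/24, 235/8]
rounded: [58, 133, 29]

(1,2) stack=L1,L2,L3; from [0,0,0]:
+L1 (α=3/8) → [465/8, 285/4, 141/4]
+L2 (α=1/5) → [929/10, 93, 76]
+L3 (α=1/3) → [2099/15, 72, 395/3]
rounded: [140, 72, 132]

query (0,0) [L1,L2,L3,L4,L5,L6] — begin 0,0,0
+L1 (α=1/5) → [236/5, 187/5, 94/5]
+L2 (α=1) → [205, 68, 20]
+L3 (α=0) → [205, 68, 20]
+L4 (α=3/4) → [469/4, 683/4, 785/4]
+L5 (α=3/8) → [2801/32, 4063/32, 4021/32]
+L6 (α=1/4) → [9139/128, 19901/128, 14143/128]
→ [71, 155, 110]

query (2,3) [L1,L2] — begin 0,0,0
after L1 α=0: [0, 0, 0]
after L2 α=3/5: [156/5, 168/5, 84]
= [31, 34, 84]

at x=3,y=1 over L1,L2,L7:
after L1 α=2/3: [278/3, 44, 72]
after L2 α=1/5: [1616/15, 307/5, 537/5]
after L7 α=2/5: [2996/25, 2071/25, 2081/25]
→ [120, 83, 83]


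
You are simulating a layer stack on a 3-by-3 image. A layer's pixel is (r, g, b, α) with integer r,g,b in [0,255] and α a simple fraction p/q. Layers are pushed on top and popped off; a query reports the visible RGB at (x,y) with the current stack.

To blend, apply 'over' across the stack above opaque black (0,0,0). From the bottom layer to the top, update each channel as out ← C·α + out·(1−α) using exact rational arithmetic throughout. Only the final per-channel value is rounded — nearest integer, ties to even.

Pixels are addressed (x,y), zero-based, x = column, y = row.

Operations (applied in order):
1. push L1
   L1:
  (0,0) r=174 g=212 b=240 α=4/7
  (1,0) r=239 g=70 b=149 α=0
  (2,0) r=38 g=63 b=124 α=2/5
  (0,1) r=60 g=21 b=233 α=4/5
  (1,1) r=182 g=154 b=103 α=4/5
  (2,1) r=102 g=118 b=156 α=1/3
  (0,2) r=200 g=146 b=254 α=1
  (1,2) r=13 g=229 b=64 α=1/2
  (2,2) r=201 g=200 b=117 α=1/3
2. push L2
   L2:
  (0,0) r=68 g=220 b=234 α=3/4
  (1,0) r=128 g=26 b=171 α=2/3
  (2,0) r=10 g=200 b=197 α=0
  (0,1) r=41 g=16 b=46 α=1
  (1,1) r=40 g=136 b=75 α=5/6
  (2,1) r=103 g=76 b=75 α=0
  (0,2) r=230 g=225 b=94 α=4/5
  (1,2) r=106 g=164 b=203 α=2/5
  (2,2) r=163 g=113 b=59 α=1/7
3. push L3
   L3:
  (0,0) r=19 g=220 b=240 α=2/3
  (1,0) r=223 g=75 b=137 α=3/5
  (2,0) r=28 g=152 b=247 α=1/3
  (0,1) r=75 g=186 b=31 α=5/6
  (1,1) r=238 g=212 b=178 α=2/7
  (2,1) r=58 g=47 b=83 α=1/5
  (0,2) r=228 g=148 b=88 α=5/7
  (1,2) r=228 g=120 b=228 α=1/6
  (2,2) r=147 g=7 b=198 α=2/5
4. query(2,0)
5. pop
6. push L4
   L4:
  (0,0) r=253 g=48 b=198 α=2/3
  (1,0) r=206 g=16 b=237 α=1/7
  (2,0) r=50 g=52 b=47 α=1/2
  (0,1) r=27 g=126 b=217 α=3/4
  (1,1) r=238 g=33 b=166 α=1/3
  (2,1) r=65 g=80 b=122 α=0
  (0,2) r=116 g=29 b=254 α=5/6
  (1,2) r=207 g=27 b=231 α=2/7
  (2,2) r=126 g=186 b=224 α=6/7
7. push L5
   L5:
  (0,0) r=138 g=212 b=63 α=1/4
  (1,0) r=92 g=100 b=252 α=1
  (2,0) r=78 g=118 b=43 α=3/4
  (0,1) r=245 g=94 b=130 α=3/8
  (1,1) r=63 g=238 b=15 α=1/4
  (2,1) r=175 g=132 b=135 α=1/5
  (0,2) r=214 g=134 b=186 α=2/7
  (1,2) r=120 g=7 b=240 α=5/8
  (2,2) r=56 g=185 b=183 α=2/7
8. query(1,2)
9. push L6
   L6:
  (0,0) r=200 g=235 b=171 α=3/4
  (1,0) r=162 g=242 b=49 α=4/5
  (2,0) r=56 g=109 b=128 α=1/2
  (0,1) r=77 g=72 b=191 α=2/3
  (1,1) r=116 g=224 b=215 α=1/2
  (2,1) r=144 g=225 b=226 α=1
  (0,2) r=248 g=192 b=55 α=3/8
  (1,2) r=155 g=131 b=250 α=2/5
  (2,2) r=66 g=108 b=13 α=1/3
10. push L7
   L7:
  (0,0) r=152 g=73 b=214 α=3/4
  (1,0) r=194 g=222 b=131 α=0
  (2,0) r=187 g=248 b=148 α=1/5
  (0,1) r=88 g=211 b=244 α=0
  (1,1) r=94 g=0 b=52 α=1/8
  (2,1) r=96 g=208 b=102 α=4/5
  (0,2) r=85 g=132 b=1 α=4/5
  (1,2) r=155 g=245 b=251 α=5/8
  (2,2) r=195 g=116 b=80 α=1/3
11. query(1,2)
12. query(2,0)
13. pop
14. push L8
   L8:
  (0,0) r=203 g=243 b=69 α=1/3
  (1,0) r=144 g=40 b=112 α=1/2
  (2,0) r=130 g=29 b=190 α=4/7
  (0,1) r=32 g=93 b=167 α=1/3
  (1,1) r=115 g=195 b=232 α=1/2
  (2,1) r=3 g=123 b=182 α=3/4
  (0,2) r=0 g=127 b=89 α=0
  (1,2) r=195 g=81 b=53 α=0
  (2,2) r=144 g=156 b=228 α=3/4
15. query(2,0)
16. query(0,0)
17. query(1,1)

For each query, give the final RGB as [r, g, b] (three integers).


query (2,0) [L1,L2,L3] — begin 0,0,0
L1 α=2/5: [76/5, 126/5, 248/5]
L2 α=0: [76/5, 126/5, 248/5]
L3 α=1/3: [292/15, 1012/15, 577/5]
= [19, 67, 115]

(1,2) stack=L1,L2,L4,L5; from [0,0,0]:
+L1 (α=1/2) → [13/2, 229/2, 32]
+L2 (α=2/5) → [463/10, 1343/10, 502/5]
+L4 (α=2/7) → [1291/14, 1451/14, 964/7]
+L5 (α=5/8) → [12273/112, 4843/112, 2823/14]
rounded: [110, 43, 202]

(1,2) stack=L1,L2,L4,L5,L6,L7; from [0,0,0]:
+L1 (α=1/2) → [13/2, 229/2, 32]
+L2 (α=2/5) → [463/10, 1343/10, 502/5]
+L4 (α=2/7) → [1291/14, 1451/14, 964/7]
+L5 (α=5/8) → [12273/112, 4843/112, 2823/14]
+L6 (α=2/5) → [71539/560, 43873/560, 15469/70]
+L7 (α=5/8) → [648617/4480, 817619/4480, 134257/560]
→ [145, 183, 240]

(2,0) stack=L1,L2,L4,L5,L6,L7; from [0,0,0]:
L1 α=2/5: [76/5, 126/5, 248/5]
L2 α=0: [76/5, 126/5, 248/5]
L4 α=1/2: [163/5, 193/5, 483/10]
L5 α=3/4: [1333/20, 1963/20, 1773/40]
L6 α=1/2: [2453/40, 4143/40, 6893/80]
L7 α=1/5: [4323/50, 6623/50, 9853/100]
rounded: [86, 132, 99]

(2,0) stack=L1,L2,L4,L5,L6,L8; from [0,0,0]:
+L1 (α=2/5) → [76/5, 126/5, 248/5]
+L2 (α=0) → [76/5, 126/5, 248/5]
+L4 (α=1/2) → [163/5, 193/5, 483/10]
+L5 (α=3/4) → [1333/20, 1963/20, 1773/40]
+L6 (α=1/2) → [2453/40, 4143/40, 6893/80]
+L8 (α=4/7) → [28159/280, 17069/280, 81479/560]
= [101, 61, 145]

(0,0) stack=L1,L2,L4,L5,L6,L8; from [0,0,0]:
L1 α=4/7: [696/7, 848/7, 960/7]
L2 α=3/4: [531/7, 1367/7, 2937/14]
L4 α=2/3: [4073/21, 2039/21, 2827/14]
L5 α=1/4: [5039/28, 3523/28, 9363/56]
L6 α=3/4: [21839/112, 23263/112, 38091/224]
L8 α=1/3: [11069/56, 36871/168, 15273/112]
= [198, 219, 136]

query (1,1) [L1,L2,L4,L5,L6,L8] — begin 0,0,0
after L1 α=4/5: [728/5, 616/5, 412/5]
after L2 α=5/6: [288/5, 2008/15, 2287/30]
after L4 α=1/3: [1766/15, 4511/45, 4777/45]
after L5 α=1/4: [2081/20, 8081/60, 2501/30]
after L6 α=1/2: [4401/40, 21521/120, 8951/60]
after L8 α=1/2: [9001/80, 44921/240, 22871/120]
rounded: [113, 187, 191]


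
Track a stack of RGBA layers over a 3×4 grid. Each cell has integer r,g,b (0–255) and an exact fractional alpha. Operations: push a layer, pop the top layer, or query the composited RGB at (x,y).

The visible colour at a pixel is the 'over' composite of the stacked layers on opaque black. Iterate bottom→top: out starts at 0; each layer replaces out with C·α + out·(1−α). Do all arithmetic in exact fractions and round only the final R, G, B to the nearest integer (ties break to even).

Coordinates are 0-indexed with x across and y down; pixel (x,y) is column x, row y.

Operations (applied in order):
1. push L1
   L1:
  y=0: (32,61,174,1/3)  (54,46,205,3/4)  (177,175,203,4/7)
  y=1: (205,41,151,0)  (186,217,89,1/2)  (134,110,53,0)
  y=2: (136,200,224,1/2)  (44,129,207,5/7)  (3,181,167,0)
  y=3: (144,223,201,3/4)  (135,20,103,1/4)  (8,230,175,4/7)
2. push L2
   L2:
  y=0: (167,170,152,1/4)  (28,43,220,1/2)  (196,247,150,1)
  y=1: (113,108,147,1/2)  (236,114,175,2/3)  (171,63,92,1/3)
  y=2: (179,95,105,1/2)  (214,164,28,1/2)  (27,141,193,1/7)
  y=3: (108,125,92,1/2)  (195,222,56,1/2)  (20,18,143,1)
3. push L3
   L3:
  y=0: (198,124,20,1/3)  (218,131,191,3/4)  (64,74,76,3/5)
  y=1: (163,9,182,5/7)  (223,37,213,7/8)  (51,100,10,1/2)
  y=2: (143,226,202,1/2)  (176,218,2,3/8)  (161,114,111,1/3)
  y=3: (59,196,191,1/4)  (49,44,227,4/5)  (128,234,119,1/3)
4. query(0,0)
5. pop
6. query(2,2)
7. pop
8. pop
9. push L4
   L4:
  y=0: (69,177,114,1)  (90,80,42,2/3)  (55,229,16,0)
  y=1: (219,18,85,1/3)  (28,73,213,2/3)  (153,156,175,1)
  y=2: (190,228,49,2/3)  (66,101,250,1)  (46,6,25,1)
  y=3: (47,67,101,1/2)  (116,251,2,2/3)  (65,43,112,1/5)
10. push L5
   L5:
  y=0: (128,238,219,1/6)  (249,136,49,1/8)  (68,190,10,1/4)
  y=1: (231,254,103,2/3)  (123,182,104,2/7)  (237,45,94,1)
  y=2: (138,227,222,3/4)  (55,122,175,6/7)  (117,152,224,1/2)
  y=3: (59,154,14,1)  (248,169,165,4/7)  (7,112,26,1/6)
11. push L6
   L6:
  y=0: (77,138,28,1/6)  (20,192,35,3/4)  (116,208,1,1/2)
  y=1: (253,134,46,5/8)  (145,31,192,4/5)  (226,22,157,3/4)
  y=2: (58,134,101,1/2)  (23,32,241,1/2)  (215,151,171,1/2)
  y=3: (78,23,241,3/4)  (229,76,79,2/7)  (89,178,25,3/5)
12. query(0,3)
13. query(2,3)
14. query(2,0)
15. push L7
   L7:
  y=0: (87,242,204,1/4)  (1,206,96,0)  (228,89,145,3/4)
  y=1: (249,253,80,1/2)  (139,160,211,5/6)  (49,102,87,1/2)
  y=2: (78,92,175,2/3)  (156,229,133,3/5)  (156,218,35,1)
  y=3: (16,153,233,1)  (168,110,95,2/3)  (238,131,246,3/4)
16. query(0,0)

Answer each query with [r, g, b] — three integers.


at x=0,y=0 over L1,L2,L3:
after L1 α=1/3: [32/3, 61/3, 58]
after L2 α=1/4: [199/4, 231/4, 163/2]
after L3 α=1/3: [595/6, 479/6, 61]
= [99, 80, 61]

(2,2) stack=L1,L2; from [0,0,0]:
+L1 (α=0) → [0, 0, 0]
+L2 (α=1/7) → [27/7, 141/7, 193/7]
→ [4, 20, 28]

query (0,3) [L4,L5,L6] — begin 0,0,0
+L4 (α=1/2) → [47/2, 67/2, 101/2]
+L5 (α=1) → [59, 154, 14]
+L6 (α=3/4) → [293/4, 223/4, 737/4]
= [73, 56, 184]

(2,3) stack=L4,L5,L6; from [0,0,0]:
after L4 α=1/5: [13, 43/5, 112/5]
after L5 α=1/6: [12, 155/6, 23]
after L6 α=3/5: [291/5, 1757/15, 121/5]
→ [58, 117, 24]

query (2,0) [L4,L5,L6] — begin 0,0,0
+L4 (α=0) → [0, 0, 0]
+L5 (α=1/4) → [17, 95/2, 5/2]
+L6 (α=1/2) → [133/2, 511/4, 7/4]
= [66, 128, 2]

(0,0) stack=L4,L5,L6,L7; from [0,0,0]:
+L4 (α=1) → [69, 177, 114]
+L5 (α=1/6) → [473/6, 1123/6, 263/2]
+L6 (α=1/6) → [2827/36, 6443/36, 457/4]
+L7 (α=1/4) → [3871/48, 9347/48, 2187/16]
→ [81, 195, 137]


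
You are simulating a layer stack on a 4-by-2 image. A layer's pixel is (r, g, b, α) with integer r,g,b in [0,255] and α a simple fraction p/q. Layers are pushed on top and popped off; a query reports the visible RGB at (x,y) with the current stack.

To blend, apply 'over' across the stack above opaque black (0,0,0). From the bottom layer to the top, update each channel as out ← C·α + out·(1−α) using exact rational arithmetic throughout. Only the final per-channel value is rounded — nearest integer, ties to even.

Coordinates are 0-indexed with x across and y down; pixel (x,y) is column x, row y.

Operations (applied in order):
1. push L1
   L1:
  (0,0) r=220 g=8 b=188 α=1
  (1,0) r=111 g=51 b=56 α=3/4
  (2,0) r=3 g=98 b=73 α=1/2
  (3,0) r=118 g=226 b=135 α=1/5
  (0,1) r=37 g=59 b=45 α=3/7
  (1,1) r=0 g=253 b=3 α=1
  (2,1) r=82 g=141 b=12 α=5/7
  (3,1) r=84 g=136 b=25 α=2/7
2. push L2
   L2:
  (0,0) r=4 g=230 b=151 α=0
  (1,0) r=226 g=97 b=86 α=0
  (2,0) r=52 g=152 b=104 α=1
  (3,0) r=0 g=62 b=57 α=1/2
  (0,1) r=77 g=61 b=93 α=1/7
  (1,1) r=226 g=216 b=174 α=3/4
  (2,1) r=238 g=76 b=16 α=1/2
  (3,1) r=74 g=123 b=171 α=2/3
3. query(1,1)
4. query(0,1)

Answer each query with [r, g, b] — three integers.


(1,1) stack=L1,L2; from [0,0,0]:
L1 α=1: [0, 253, 3]
L2 α=3/4: [339/2, 901/4, 525/4]
= [170, 225, 131]

at x=0,y=1 over L1,L2:
after L1 α=3/7: [111/7, 177/7, 135/7]
after L2 α=1/7: [1205/49, 1489/49, 1461/49]
→ [25, 30, 30]


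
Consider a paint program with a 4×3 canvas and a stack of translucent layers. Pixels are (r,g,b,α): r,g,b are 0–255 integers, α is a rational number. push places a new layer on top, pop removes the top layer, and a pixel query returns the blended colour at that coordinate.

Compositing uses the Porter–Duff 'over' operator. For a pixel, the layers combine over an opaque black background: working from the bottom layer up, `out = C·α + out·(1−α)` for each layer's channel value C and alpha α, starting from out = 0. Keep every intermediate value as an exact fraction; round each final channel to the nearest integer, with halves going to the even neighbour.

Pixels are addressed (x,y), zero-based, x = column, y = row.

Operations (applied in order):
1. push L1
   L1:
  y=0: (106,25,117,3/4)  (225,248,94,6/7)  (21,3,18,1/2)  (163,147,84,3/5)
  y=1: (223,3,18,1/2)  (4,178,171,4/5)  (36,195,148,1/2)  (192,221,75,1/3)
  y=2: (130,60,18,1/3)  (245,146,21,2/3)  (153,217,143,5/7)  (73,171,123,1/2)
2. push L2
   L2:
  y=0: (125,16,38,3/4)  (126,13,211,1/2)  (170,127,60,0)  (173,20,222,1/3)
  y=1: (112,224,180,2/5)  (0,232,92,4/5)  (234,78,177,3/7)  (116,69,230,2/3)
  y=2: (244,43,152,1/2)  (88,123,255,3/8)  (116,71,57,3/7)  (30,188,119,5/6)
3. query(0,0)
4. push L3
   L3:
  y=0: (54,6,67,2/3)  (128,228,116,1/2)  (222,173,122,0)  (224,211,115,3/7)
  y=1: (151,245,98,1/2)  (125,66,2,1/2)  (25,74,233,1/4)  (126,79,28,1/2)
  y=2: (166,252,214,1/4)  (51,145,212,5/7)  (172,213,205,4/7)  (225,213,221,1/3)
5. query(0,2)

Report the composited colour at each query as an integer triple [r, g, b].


(0,0) stack=L1,L2; from [0,0,0]:
after L1 α=3/4: [159/2, 75/4, 351/4]
after L2 α=3/4: [909/8, 267/16, 807/16]
→ [114, 17, 50]

(0,2) stack=L1,L2,L3; from [0,0,0]:
L1 α=1/3: [130/3, 20, 6]
L2 α=1/2: [431/3, 63/2, 79]
L3 α=1/4: [597/4, 693/8, 451/4]
= [149, 87, 113]


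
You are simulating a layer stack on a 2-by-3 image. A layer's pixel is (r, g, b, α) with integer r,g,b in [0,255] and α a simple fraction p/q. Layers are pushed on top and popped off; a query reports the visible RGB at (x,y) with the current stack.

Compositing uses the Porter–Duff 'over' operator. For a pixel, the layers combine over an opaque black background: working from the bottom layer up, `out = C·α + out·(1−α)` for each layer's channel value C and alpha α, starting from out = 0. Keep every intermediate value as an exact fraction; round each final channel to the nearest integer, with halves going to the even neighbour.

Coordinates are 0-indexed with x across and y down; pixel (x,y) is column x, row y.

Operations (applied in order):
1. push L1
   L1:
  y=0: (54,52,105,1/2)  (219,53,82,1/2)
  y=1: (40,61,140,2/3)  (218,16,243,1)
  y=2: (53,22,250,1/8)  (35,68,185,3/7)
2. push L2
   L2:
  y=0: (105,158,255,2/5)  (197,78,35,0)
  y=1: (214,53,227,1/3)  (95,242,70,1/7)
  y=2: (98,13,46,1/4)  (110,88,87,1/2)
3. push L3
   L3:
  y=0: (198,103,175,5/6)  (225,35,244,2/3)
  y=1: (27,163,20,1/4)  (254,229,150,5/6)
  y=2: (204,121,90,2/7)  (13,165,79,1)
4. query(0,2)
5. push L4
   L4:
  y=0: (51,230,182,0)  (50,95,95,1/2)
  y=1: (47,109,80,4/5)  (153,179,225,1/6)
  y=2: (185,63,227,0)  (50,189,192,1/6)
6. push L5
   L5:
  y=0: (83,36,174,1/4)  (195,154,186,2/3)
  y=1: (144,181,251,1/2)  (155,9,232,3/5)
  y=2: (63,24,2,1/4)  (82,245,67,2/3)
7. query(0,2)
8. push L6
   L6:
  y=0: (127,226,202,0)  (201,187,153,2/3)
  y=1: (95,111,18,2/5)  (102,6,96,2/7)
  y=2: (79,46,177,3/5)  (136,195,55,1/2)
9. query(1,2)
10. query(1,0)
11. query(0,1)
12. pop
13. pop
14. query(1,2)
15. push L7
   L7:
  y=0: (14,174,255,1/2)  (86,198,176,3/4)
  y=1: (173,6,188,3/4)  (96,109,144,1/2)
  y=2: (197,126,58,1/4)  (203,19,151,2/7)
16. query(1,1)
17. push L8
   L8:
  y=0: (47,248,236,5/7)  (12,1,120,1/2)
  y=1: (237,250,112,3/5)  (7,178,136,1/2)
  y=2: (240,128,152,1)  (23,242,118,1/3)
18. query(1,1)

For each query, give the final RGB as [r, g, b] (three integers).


(0,2) stack=L1,L2,L3; from [0,0,0]:
L1 α=1/8: [53/8, 11/4, 125/4]
L2 α=1/4: [943/32, 85/16, 559/16]
L3 α=2/7: [17771/224, 4297/112, 5675/112]
rounded: [79, 38, 51]

(0,2) stack=L1,L2,L3,L4,L5; from [0,0,0]:
after L1 α=1/8: [53/8, 11/4, 125/4]
after L2 α=1/4: [943/32, 85/16, 559/16]
after L3 α=2/7: [17771/224, 4297/112, 5675/112]
after L4 α=0: [17771/224, 4297/112, 5675/112]
after L5 α=1/4: [67425/896, 15579/448, 17249/448]
→ [75, 35, 39]

at x=1,y=2 over L1,L2,L3,L4,L5,L6:
after L1 α=3/7: [15, 204/7, 555/7]
after L2 α=1/2: [125/2, 410/7, 582/7]
after L3 α=1: [13, 165, 79]
after L4 α=1/6: [115/6, 169, 587/6]
after L5 α=2/3: [1099/18, 659/3, 1391/18]
after L6 α=1/2: [3547/36, 622/3, 2381/36]
= [99, 207, 66]

(1,0) stack=L1,L2,L3,L4,L5,L6; from [0,0,0]:
L1 α=1/2: [219/2, 53/2, 41]
L2 α=0: [219/2, 53/2, 41]
L3 α=2/3: [373/2, 193/6, 529/3]
L4 α=1/2: [473/4, 763/12, 407/3]
L5 α=2/3: [2033/12, 4459/36, 1523/9]
L6 α=2/3: [6857/36, 17923/108, 4277/27]
rounded: [190, 166, 158]

query (0,1) [L1,L2,L3,L4,L5,L6] — begin 0,0,0
L1 α=2/3: [80/3, 122/3, 280/3]
L2 α=1/3: [802/9, 403/9, 1241/9]
L3 α=1/4: [883/12, 223/3, 1301/12]
L4 α=4/5: [3139/60, 1531/15, 5141/60]
L5 α=1/2: [11779/120, 2123/15, 20201/120]
L6 α=2/5: [19379/200, 3233/25, 21641/200]
= [97, 129, 108]

at x=1,y=2 over L1,L2,L3,L4:
+L1 (α=3/7) → [15, 204/7, 555/7]
+L2 (α=1/2) → [125/2, 410/7, 582/7]
+L3 (α=1) → [13, 165, 79]
+L4 (α=1/6) → [115/6, 169, 587/6]
= [19, 169, 98]

(1,1) stack=L1,L2,L3,L4,L7; from [0,0,0]:
after L1 α=1: [218, 16, 243]
after L2 α=1/7: [1403/7, 338/7, 1528/7]
after L3 α=5/6: [3431/14, 8353/42, 3389/21]
after L4 α=1/6: [19297/84, 49283/252, 10835/63]
after L7 α=1/2: [27361/168, 76751/504, 19907/126]
= [163, 152, 158]

at x=1,y=1 over L1,L2,L3,L4,L7,L8:
+L1 (α=1) → [218, 16, 243]
+L2 (α=1/7) → [1403/7, 338/7, 1528/7]
+L3 (α=5/6) → [3431/14, 8353/42, 3389/21]
+L4 (α=1/6) → [19297/84, 49283/252, 10835/63]
+L7 (α=1/2) → [27361/168, 76751/504, 19907/126]
+L8 (α=1/2) → [28537/336, 166463/1008, 37043/252]
rounded: [85, 165, 147]
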